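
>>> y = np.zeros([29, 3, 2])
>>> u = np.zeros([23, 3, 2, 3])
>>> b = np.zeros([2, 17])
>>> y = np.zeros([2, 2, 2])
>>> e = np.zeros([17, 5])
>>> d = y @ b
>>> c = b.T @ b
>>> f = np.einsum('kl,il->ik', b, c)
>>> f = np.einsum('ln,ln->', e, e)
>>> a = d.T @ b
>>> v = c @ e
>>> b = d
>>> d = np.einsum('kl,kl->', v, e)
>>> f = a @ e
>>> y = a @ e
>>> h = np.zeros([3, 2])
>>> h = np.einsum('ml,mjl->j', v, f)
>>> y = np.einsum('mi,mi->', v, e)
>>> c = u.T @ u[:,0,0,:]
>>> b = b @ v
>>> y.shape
()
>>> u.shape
(23, 3, 2, 3)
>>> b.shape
(2, 2, 5)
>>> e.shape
(17, 5)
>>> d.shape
()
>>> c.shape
(3, 2, 3, 3)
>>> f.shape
(17, 2, 5)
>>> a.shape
(17, 2, 17)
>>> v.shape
(17, 5)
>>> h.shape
(2,)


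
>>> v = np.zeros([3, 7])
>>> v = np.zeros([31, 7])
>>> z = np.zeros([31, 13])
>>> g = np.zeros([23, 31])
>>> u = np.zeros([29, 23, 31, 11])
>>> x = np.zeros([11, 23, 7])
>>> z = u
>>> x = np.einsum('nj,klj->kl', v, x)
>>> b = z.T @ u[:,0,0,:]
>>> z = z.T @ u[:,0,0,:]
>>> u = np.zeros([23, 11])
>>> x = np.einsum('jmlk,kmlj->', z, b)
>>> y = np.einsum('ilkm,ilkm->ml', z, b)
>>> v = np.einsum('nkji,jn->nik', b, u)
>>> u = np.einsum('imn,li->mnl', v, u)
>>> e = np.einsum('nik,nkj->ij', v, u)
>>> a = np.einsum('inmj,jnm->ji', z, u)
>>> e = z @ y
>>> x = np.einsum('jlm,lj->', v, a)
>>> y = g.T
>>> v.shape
(11, 11, 31)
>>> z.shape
(11, 31, 23, 11)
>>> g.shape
(23, 31)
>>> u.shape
(11, 31, 23)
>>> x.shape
()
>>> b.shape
(11, 31, 23, 11)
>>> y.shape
(31, 23)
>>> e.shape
(11, 31, 23, 31)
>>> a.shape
(11, 11)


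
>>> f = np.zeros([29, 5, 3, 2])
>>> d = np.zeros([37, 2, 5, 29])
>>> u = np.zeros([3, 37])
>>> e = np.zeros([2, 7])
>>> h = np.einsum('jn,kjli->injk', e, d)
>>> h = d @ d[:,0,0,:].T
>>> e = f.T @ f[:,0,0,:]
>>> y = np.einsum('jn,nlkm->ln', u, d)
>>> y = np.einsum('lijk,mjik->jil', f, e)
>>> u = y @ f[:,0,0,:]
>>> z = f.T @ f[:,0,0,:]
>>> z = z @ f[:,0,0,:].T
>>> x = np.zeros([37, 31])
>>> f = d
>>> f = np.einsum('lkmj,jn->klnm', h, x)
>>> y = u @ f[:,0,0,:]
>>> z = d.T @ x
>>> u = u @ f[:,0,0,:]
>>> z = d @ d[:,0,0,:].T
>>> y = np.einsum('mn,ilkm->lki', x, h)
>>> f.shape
(2, 37, 31, 5)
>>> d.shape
(37, 2, 5, 29)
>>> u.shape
(3, 5, 5)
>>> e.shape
(2, 3, 5, 2)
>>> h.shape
(37, 2, 5, 37)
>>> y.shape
(2, 5, 37)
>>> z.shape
(37, 2, 5, 37)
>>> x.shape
(37, 31)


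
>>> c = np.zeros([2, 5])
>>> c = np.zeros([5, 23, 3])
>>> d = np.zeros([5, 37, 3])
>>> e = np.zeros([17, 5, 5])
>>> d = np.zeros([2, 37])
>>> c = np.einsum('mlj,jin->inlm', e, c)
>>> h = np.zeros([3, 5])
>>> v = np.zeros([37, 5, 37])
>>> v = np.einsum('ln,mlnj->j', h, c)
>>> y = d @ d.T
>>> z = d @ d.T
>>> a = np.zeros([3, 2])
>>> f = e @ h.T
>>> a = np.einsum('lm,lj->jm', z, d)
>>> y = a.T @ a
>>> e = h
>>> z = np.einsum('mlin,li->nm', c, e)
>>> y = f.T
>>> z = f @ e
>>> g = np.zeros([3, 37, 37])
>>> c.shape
(23, 3, 5, 17)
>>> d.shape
(2, 37)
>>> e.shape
(3, 5)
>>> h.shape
(3, 5)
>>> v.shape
(17,)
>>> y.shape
(3, 5, 17)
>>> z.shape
(17, 5, 5)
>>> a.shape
(37, 2)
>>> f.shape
(17, 5, 3)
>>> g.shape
(3, 37, 37)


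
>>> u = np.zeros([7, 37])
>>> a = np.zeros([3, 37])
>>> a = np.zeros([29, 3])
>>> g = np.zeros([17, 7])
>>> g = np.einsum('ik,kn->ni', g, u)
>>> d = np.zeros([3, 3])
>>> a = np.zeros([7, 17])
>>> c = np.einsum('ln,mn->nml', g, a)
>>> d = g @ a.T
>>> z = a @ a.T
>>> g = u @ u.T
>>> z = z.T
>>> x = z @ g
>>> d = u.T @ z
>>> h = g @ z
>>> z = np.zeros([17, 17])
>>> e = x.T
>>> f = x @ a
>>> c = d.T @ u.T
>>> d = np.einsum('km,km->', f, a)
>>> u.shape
(7, 37)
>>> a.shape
(7, 17)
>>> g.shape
(7, 7)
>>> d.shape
()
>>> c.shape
(7, 7)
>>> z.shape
(17, 17)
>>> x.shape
(7, 7)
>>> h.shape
(7, 7)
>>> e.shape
(7, 7)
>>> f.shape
(7, 17)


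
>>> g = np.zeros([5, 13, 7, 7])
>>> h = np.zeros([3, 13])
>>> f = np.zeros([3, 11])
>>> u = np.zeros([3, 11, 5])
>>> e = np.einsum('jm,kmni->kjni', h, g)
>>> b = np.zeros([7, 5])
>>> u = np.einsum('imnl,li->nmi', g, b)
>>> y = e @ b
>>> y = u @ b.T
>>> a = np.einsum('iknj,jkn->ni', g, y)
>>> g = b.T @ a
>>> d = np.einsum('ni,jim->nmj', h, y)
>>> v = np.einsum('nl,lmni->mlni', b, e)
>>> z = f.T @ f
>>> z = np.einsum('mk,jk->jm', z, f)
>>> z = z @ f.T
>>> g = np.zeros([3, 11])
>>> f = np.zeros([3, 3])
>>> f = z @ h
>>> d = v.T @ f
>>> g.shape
(3, 11)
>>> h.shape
(3, 13)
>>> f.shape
(3, 13)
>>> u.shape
(7, 13, 5)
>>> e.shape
(5, 3, 7, 7)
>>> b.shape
(7, 5)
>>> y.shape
(7, 13, 7)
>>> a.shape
(7, 5)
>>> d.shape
(7, 7, 5, 13)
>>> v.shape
(3, 5, 7, 7)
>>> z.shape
(3, 3)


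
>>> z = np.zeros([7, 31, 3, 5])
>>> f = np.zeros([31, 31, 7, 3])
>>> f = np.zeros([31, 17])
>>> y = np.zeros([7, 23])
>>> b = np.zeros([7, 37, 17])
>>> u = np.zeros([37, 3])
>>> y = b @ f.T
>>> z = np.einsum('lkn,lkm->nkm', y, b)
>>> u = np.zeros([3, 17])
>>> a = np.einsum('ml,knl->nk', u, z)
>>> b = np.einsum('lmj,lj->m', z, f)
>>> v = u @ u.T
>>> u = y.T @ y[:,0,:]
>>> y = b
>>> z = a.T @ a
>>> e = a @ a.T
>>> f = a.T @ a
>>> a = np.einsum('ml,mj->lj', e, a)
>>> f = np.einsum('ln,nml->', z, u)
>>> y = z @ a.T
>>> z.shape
(31, 31)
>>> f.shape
()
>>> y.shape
(31, 37)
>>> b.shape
(37,)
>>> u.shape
(31, 37, 31)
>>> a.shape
(37, 31)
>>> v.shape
(3, 3)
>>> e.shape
(37, 37)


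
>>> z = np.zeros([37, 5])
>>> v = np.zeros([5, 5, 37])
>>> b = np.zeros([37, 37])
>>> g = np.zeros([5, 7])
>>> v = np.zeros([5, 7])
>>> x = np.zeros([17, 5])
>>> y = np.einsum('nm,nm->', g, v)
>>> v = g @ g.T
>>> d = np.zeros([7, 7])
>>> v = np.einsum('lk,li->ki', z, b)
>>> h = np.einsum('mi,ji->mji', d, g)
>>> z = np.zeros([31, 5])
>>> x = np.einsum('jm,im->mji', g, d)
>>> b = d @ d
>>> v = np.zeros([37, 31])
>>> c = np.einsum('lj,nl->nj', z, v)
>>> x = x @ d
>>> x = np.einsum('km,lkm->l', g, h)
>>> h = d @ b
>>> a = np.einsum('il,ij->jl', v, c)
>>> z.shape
(31, 5)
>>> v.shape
(37, 31)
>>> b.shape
(7, 7)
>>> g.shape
(5, 7)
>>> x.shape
(7,)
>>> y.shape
()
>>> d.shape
(7, 7)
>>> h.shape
(7, 7)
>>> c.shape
(37, 5)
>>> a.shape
(5, 31)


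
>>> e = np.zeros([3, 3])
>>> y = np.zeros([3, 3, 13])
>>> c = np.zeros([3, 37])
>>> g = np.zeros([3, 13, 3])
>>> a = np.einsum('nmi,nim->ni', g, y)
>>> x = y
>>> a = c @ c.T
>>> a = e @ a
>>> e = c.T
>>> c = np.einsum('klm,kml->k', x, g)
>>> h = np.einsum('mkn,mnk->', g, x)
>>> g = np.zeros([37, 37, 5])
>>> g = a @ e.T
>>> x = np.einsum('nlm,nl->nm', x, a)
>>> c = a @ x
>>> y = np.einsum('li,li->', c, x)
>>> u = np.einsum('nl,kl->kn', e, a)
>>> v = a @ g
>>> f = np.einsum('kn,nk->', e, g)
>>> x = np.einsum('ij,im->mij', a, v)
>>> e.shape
(37, 3)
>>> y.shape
()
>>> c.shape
(3, 13)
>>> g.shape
(3, 37)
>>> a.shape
(3, 3)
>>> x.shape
(37, 3, 3)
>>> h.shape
()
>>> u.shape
(3, 37)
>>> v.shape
(3, 37)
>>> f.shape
()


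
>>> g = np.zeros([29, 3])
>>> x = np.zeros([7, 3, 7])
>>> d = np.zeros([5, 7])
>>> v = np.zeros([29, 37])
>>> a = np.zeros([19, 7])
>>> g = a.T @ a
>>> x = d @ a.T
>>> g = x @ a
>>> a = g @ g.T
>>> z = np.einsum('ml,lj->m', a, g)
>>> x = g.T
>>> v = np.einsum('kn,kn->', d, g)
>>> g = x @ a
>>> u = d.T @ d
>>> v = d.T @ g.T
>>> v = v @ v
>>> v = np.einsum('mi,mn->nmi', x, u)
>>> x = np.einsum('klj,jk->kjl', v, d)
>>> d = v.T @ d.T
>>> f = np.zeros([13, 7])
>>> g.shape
(7, 5)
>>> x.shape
(7, 5, 7)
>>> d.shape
(5, 7, 5)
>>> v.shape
(7, 7, 5)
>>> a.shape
(5, 5)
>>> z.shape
(5,)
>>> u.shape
(7, 7)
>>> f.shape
(13, 7)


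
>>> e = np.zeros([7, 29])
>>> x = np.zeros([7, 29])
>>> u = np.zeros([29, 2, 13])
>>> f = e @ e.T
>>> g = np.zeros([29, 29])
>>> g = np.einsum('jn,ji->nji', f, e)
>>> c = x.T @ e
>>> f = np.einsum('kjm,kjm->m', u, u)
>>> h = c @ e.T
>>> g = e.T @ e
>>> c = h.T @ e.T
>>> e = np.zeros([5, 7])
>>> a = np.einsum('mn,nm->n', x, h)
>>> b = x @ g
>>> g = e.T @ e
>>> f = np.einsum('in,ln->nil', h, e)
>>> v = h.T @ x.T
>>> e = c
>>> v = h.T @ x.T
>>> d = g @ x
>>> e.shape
(7, 7)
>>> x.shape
(7, 29)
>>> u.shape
(29, 2, 13)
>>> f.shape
(7, 29, 5)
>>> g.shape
(7, 7)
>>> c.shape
(7, 7)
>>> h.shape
(29, 7)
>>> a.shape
(29,)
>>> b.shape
(7, 29)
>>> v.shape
(7, 7)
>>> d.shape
(7, 29)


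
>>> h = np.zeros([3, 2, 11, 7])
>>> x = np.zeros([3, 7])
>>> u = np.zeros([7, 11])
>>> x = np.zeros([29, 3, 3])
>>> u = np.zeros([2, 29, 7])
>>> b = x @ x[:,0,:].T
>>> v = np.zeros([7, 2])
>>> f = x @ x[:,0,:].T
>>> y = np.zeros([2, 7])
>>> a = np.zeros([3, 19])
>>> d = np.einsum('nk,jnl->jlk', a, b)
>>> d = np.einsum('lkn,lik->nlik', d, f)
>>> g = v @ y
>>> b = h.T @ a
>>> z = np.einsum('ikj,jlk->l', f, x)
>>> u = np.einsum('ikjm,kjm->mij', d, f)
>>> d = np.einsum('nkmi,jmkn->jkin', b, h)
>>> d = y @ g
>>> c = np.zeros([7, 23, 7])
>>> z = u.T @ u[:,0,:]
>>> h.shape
(3, 2, 11, 7)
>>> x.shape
(29, 3, 3)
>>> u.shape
(29, 19, 3)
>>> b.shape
(7, 11, 2, 19)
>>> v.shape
(7, 2)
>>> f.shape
(29, 3, 29)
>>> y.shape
(2, 7)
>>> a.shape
(3, 19)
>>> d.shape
(2, 7)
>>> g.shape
(7, 7)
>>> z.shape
(3, 19, 3)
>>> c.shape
(7, 23, 7)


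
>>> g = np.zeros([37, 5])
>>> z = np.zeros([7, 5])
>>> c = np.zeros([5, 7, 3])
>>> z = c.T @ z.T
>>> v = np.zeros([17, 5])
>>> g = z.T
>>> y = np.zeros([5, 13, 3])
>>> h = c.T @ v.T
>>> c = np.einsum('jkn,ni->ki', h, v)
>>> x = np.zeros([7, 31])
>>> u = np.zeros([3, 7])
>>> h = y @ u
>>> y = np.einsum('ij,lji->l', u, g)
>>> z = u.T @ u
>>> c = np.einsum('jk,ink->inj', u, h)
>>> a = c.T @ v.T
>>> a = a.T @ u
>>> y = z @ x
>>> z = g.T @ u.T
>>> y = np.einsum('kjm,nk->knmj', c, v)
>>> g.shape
(7, 7, 3)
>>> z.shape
(3, 7, 3)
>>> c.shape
(5, 13, 3)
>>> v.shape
(17, 5)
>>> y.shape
(5, 17, 3, 13)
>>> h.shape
(5, 13, 7)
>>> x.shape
(7, 31)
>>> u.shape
(3, 7)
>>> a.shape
(17, 13, 7)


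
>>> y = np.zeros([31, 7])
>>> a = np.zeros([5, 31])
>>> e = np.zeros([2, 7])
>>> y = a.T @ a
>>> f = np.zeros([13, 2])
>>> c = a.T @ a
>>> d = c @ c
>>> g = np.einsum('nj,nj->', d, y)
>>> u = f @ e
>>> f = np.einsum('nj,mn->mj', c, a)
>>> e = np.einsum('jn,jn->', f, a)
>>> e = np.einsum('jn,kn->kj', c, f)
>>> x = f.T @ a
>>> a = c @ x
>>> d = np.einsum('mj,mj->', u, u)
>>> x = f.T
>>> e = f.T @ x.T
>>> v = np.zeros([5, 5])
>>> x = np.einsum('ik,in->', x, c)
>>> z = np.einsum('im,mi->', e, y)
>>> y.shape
(31, 31)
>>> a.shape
(31, 31)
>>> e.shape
(31, 31)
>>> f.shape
(5, 31)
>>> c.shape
(31, 31)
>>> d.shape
()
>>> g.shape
()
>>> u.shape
(13, 7)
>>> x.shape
()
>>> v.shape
(5, 5)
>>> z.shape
()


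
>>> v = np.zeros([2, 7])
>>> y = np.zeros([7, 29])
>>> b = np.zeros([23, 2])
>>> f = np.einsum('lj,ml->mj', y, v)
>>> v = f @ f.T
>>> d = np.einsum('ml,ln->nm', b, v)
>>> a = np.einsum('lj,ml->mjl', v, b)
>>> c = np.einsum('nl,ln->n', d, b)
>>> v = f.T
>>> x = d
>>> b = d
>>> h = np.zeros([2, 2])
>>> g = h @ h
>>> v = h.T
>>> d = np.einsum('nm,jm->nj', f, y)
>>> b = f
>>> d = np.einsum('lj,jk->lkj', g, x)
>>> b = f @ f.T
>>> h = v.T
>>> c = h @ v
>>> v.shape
(2, 2)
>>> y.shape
(7, 29)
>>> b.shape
(2, 2)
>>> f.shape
(2, 29)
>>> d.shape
(2, 23, 2)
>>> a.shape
(23, 2, 2)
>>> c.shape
(2, 2)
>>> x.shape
(2, 23)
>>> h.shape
(2, 2)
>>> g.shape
(2, 2)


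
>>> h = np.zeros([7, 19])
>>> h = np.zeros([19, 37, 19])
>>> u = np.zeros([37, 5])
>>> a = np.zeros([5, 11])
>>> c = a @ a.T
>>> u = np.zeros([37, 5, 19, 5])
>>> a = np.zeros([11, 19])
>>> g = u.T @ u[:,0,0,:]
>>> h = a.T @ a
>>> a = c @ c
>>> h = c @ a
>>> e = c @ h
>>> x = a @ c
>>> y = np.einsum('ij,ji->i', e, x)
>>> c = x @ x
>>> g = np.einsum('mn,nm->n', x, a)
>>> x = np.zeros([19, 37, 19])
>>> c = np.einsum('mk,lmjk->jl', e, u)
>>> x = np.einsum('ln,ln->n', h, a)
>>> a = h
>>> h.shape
(5, 5)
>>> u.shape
(37, 5, 19, 5)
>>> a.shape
(5, 5)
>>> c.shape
(19, 37)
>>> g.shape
(5,)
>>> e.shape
(5, 5)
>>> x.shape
(5,)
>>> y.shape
(5,)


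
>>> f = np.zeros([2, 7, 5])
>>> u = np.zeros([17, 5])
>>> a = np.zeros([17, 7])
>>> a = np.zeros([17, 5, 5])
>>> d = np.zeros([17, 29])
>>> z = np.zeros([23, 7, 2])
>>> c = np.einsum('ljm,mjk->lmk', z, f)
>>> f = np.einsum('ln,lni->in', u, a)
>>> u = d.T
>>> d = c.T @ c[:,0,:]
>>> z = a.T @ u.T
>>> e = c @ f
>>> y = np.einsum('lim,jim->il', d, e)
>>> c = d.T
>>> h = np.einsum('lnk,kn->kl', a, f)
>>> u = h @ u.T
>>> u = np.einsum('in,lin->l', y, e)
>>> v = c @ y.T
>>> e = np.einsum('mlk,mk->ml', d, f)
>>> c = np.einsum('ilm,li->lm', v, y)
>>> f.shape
(5, 5)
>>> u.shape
(23,)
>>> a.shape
(17, 5, 5)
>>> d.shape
(5, 2, 5)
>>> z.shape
(5, 5, 29)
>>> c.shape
(2, 2)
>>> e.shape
(5, 2)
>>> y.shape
(2, 5)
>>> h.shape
(5, 17)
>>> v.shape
(5, 2, 2)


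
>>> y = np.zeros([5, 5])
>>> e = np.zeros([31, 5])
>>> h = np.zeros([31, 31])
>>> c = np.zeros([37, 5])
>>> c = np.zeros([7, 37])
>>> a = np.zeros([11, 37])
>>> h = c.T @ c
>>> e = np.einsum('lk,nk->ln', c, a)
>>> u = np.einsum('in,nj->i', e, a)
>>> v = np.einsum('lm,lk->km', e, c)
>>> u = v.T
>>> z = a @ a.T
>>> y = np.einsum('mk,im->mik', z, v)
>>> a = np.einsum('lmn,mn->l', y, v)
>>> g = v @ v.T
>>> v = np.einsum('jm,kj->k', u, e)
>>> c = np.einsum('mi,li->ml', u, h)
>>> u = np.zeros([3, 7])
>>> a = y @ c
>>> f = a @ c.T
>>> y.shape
(11, 37, 11)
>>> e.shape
(7, 11)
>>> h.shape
(37, 37)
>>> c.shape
(11, 37)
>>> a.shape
(11, 37, 37)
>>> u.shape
(3, 7)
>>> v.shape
(7,)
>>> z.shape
(11, 11)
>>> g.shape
(37, 37)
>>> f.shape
(11, 37, 11)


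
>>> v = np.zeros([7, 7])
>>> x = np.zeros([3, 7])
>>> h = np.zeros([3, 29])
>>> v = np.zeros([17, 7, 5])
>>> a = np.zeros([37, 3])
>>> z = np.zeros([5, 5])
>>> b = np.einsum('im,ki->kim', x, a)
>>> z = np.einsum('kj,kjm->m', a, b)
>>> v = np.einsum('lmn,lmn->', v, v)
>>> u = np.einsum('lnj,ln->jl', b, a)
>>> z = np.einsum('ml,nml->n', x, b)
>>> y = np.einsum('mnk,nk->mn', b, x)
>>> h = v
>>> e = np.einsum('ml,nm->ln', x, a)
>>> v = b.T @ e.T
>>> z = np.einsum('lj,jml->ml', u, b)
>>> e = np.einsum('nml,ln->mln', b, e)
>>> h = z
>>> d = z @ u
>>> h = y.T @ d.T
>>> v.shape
(7, 3, 7)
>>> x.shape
(3, 7)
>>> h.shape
(3, 3)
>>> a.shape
(37, 3)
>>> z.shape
(3, 7)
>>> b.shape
(37, 3, 7)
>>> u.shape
(7, 37)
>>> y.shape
(37, 3)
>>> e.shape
(3, 7, 37)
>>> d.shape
(3, 37)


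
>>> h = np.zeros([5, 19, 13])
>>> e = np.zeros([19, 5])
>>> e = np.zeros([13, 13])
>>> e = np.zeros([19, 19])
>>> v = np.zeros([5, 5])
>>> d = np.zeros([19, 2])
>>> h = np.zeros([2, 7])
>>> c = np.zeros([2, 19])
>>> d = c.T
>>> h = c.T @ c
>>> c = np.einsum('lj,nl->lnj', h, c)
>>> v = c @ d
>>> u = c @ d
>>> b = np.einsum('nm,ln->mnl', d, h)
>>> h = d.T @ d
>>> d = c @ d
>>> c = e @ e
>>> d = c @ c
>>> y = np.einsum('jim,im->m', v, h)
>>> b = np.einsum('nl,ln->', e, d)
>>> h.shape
(2, 2)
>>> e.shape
(19, 19)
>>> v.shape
(19, 2, 2)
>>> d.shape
(19, 19)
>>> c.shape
(19, 19)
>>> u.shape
(19, 2, 2)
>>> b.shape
()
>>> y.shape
(2,)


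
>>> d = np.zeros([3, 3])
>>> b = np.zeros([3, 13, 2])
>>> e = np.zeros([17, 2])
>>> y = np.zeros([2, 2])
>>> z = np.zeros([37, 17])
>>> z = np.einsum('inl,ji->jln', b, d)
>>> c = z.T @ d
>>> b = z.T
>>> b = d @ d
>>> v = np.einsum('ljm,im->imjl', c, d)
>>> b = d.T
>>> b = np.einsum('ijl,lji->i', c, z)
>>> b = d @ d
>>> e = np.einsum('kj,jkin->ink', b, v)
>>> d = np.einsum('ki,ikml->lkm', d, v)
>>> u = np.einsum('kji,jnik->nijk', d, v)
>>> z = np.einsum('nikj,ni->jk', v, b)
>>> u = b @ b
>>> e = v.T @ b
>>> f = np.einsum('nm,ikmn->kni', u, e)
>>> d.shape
(13, 3, 2)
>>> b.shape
(3, 3)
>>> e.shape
(13, 2, 3, 3)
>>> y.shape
(2, 2)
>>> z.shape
(13, 2)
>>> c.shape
(13, 2, 3)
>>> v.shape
(3, 3, 2, 13)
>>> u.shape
(3, 3)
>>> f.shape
(2, 3, 13)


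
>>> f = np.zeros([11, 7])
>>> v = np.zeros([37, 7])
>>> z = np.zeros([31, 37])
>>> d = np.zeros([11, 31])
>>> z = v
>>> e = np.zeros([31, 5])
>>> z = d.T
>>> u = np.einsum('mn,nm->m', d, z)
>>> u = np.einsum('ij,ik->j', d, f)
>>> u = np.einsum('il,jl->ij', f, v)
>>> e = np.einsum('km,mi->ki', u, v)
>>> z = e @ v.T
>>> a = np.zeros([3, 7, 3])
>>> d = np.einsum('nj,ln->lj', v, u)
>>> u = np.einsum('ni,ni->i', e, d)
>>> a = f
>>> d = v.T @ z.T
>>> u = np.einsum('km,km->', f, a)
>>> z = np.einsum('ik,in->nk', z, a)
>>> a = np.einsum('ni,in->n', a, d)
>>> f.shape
(11, 7)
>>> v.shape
(37, 7)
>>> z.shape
(7, 37)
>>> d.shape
(7, 11)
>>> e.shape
(11, 7)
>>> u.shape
()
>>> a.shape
(11,)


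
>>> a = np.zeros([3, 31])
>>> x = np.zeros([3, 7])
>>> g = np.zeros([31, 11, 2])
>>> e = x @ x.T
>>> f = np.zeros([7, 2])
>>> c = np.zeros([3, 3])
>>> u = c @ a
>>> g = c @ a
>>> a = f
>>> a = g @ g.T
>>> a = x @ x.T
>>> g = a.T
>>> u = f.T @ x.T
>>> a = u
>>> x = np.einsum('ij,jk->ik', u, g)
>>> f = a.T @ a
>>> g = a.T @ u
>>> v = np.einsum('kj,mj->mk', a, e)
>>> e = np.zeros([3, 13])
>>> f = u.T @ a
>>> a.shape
(2, 3)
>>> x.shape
(2, 3)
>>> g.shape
(3, 3)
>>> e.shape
(3, 13)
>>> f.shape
(3, 3)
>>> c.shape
(3, 3)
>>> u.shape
(2, 3)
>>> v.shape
(3, 2)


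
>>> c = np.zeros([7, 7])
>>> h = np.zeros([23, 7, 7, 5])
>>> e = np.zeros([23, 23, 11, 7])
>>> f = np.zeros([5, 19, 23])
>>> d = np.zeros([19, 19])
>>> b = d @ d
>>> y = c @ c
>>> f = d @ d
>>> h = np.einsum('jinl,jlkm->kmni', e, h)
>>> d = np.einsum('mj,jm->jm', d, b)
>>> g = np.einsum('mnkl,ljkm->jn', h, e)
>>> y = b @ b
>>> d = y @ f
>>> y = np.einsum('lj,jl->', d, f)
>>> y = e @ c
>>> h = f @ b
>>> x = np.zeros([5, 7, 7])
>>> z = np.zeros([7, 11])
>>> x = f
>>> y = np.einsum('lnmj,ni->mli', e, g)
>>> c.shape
(7, 7)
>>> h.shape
(19, 19)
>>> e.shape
(23, 23, 11, 7)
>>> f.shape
(19, 19)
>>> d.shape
(19, 19)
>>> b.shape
(19, 19)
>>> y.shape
(11, 23, 5)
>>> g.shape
(23, 5)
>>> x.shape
(19, 19)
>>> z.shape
(7, 11)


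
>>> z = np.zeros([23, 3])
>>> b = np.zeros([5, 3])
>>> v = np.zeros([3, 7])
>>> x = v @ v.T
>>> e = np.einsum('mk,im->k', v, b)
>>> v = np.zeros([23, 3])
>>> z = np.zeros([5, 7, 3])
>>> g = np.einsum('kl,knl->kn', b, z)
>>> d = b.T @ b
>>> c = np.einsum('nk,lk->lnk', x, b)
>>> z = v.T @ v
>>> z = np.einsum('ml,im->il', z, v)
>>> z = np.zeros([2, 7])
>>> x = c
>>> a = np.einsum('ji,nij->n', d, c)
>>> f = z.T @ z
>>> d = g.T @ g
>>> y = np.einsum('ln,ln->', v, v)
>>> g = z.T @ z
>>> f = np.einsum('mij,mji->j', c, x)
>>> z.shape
(2, 7)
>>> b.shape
(5, 3)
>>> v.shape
(23, 3)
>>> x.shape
(5, 3, 3)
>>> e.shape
(7,)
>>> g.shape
(7, 7)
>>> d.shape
(7, 7)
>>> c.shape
(5, 3, 3)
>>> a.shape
(5,)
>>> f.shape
(3,)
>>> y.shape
()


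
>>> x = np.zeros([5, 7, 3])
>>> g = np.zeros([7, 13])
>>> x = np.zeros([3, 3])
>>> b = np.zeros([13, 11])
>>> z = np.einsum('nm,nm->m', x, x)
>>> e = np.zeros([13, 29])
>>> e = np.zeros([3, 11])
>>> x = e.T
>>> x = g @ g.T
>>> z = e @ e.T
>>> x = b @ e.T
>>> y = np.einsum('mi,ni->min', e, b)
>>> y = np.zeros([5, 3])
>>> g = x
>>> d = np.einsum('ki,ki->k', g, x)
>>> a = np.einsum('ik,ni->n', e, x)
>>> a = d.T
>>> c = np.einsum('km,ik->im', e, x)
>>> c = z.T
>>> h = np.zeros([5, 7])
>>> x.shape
(13, 3)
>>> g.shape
(13, 3)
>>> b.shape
(13, 11)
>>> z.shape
(3, 3)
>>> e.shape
(3, 11)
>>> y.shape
(5, 3)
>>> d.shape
(13,)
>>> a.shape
(13,)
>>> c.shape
(3, 3)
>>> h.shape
(5, 7)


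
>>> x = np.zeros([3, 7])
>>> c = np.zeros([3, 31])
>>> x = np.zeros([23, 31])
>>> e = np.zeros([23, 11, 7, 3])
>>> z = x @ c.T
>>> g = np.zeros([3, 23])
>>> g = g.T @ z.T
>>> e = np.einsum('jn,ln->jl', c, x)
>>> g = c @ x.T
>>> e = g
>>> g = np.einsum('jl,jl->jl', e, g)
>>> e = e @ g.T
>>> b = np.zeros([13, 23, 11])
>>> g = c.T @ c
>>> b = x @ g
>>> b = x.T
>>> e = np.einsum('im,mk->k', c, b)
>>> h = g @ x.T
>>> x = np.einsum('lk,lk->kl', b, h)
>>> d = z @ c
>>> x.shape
(23, 31)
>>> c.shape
(3, 31)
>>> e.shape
(23,)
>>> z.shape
(23, 3)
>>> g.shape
(31, 31)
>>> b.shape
(31, 23)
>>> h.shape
(31, 23)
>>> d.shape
(23, 31)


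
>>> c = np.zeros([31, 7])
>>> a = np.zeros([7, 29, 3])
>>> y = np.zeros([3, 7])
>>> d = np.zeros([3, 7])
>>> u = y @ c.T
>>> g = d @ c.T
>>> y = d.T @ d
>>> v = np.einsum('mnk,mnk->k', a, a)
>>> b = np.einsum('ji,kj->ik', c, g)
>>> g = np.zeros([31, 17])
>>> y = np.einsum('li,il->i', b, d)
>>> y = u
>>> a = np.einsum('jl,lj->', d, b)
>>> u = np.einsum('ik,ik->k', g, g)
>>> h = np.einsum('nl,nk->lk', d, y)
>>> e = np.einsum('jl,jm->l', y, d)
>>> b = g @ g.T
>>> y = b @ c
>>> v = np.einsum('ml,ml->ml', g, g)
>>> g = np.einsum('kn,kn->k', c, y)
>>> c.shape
(31, 7)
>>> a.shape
()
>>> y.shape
(31, 7)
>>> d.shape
(3, 7)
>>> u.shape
(17,)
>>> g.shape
(31,)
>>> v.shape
(31, 17)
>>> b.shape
(31, 31)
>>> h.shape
(7, 31)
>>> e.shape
(31,)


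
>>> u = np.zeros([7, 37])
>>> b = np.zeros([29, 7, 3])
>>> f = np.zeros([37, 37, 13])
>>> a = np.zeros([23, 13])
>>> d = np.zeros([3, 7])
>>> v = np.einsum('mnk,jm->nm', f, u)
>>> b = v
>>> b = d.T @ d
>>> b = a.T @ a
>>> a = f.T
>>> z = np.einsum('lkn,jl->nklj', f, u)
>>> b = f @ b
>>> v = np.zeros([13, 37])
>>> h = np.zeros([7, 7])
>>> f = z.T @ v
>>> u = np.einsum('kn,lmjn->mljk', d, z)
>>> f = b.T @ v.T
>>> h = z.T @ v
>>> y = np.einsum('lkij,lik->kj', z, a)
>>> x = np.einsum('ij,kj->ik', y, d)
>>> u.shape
(37, 13, 37, 3)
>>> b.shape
(37, 37, 13)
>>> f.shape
(13, 37, 13)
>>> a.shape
(13, 37, 37)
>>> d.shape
(3, 7)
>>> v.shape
(13, 37)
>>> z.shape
(13, 37, 37, 7)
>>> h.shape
(7, 37, 37, 37)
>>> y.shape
(37, 7)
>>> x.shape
(37, 3)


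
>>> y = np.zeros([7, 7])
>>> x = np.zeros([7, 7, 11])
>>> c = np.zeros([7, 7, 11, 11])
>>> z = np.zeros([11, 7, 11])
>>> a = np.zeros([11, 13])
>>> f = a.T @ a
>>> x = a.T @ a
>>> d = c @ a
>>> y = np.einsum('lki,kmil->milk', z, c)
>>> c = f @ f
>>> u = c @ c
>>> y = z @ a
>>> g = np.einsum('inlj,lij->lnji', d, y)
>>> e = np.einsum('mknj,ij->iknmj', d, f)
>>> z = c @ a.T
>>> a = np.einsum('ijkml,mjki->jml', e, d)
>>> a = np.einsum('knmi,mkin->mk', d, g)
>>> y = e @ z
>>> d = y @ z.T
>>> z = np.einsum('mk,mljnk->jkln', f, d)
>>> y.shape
(13, 7, 11, 7, 11)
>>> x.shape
(13, 13)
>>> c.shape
(13, 13)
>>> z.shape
(11, 13, 7, 7)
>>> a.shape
(11, 7)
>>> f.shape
(13, 13)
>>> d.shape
(13, 7, 11, 7, 13)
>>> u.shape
(13, 13)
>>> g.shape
(11, 7, 13, 7)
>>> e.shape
(13, 7, 11, 7, 13)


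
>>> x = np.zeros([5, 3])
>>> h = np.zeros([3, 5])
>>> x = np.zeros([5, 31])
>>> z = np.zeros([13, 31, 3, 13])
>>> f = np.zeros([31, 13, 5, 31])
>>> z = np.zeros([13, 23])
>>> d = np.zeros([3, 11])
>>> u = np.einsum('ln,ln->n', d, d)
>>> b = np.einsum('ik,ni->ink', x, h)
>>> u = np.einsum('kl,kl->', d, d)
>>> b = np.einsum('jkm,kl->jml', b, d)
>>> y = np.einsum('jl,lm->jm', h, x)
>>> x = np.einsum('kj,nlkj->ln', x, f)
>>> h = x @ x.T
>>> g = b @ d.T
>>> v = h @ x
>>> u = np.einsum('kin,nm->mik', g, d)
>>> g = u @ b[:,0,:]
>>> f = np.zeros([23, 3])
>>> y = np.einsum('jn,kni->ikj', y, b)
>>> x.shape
(13, 31)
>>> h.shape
(13, 13)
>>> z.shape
(13, 23)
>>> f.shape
(23, 3)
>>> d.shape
(3, 11)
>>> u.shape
(11, 31, 5)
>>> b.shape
(5, 31, 11)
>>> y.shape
(11, 5, 3)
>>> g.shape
(11, 31, 11)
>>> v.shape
(13, 31)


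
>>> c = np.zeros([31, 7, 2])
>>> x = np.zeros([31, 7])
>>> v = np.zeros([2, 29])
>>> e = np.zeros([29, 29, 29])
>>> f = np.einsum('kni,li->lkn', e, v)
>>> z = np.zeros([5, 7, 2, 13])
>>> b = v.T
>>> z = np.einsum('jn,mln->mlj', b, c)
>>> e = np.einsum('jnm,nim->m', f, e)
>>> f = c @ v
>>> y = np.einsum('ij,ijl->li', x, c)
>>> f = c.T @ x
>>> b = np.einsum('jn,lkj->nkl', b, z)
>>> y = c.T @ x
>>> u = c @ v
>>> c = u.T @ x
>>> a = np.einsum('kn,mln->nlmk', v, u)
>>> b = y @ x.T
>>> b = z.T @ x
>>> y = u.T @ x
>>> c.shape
(29, 7, 7)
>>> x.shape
(31, 7)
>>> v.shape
(2, 29)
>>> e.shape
(29,)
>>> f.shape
(2, 7, 7)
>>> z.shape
(31, 7, 29)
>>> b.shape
(29, 7, 7)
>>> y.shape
(29, 7, 7)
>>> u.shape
(31, 7, 29)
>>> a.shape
(29, 7, 31, 2)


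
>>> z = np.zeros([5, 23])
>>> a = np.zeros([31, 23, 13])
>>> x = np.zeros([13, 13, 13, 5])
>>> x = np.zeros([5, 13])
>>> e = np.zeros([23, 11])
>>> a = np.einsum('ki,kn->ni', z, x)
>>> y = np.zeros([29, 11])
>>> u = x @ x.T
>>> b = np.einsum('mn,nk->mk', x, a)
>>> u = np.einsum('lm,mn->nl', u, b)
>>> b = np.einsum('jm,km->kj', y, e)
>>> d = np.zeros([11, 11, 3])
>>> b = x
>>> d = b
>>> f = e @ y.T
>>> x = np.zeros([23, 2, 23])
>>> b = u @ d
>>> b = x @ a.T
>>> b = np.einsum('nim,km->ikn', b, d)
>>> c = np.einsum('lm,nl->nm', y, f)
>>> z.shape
(5, 23)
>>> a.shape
(13, 23)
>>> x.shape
(23, 2, 23)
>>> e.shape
(23, 11)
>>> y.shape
(29, 11)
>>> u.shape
(23, 5)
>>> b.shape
(2, 5, 23)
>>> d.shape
(5, 13)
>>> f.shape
(23, 29)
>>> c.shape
(23, 11)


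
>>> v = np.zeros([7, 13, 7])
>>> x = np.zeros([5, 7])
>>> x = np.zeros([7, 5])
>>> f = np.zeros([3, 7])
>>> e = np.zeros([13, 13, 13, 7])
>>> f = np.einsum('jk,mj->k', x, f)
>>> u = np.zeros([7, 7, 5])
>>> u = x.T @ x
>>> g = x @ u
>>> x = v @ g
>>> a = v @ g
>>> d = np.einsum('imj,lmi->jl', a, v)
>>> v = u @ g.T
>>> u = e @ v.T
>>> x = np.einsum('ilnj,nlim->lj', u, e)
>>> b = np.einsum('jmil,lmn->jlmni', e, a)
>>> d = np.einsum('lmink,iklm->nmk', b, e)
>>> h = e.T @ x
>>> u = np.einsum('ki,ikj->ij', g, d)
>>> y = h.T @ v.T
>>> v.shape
(5, 7)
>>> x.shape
(13, 5)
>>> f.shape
(5,)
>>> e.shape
(13, 13, 13, 7)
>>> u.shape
(5, 13)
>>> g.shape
(7, 5)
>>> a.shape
(7, 13, 5)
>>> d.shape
(5, 7, 13)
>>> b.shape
(13, 7, 13, 5, 13)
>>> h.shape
(7, 13, 13, 5)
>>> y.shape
(5, 13, 13, 5)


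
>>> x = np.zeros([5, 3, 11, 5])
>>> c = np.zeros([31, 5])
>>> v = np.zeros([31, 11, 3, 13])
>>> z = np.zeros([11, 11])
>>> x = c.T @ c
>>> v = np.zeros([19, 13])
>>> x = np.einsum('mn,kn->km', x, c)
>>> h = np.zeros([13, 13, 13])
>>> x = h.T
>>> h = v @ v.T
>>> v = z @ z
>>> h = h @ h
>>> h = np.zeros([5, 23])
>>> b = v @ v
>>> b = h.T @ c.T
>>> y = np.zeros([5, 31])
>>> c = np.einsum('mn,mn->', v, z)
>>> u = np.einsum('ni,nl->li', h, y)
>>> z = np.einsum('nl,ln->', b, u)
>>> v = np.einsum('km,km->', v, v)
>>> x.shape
(13, 13, 13)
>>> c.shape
()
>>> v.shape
()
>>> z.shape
()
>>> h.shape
(5, 23)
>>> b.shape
(23, 31)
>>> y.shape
(5, 31)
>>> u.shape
(31, 23)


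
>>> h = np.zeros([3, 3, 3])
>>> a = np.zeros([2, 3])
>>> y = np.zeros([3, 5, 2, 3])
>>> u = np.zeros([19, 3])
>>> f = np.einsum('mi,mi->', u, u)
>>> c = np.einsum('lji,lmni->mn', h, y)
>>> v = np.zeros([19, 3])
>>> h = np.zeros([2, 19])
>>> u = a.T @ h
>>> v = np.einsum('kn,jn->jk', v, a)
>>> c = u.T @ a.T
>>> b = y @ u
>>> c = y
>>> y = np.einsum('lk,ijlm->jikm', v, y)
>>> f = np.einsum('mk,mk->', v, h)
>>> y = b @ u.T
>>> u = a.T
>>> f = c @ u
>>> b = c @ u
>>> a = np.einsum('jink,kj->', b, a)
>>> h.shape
(2, 19)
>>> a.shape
()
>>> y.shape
(3, 5, 2, 3)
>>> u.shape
(3, 2)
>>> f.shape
(3, 5, 2, 2)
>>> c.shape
(3, 5, 2, 3)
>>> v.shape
(2, 19)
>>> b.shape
(3, 5, 2, 2)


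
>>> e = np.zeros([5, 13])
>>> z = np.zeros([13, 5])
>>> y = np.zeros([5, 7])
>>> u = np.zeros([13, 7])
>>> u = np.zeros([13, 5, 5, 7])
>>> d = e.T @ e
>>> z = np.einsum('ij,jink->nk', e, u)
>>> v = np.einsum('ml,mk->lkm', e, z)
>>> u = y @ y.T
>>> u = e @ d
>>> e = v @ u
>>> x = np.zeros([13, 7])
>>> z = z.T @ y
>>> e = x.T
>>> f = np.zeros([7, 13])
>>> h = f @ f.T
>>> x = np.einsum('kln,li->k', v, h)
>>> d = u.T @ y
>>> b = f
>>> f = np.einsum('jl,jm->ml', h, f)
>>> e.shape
(7, 13)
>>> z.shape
(7, 7)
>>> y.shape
(5, 7)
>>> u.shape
(5, 13)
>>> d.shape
(13, 7)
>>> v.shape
(13, 7, 5)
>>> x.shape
(13,)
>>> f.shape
(13, 7)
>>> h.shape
(7, 7)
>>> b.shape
(7, 13)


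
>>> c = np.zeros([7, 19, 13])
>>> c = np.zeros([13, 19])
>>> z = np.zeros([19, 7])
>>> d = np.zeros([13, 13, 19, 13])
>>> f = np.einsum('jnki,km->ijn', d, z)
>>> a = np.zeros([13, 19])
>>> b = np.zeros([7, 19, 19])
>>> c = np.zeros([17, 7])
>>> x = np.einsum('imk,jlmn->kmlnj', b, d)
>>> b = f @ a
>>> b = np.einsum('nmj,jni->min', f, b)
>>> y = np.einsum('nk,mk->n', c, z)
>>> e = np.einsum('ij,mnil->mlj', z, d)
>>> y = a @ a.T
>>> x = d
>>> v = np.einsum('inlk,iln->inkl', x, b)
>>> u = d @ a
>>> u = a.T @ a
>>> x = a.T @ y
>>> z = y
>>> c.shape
(17, 7)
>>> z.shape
(13, 13)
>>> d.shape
(13, 13, 19, 13)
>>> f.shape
(13, 13, 13)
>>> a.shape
(13, 19)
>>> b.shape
(13, 19, 13)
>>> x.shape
(19, 13)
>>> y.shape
(13, 13)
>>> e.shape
(13, 13, 7)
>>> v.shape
(13, 13, 13, 19)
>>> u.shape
(19, 19)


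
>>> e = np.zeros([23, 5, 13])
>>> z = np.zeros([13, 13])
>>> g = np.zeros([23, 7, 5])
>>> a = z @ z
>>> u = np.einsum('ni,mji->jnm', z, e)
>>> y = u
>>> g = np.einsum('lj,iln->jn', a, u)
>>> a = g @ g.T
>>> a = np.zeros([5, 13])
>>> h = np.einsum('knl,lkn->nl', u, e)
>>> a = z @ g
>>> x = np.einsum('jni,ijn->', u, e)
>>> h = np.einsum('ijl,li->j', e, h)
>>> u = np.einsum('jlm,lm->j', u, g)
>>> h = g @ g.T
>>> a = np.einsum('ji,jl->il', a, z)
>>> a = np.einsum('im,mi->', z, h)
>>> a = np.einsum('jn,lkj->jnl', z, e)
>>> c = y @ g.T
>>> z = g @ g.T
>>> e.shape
(23, 5, 13)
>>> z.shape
(13, 13)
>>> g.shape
(13, 23)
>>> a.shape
(13, 13, 23)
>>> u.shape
(5,)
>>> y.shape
(5, 13, 23)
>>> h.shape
(13, 13)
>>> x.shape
()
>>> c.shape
(5, 13, 13)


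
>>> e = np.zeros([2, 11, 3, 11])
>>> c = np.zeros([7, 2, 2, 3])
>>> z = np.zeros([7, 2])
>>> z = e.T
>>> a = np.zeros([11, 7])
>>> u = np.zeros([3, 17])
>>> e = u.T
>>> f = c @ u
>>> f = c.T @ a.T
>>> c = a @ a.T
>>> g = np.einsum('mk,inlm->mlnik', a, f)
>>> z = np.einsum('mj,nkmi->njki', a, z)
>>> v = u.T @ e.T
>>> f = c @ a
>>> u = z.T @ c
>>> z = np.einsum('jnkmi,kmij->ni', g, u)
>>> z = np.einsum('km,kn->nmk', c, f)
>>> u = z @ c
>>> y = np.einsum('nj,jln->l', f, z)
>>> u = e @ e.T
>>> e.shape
(17, 3)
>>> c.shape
(11, 11)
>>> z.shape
(7, 11, 11)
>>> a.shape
(11, 7)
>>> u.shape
(17, 17)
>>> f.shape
(11, 7)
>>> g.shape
(11, 2, 2, 3, 7)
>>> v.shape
(17, 17)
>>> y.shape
(11,)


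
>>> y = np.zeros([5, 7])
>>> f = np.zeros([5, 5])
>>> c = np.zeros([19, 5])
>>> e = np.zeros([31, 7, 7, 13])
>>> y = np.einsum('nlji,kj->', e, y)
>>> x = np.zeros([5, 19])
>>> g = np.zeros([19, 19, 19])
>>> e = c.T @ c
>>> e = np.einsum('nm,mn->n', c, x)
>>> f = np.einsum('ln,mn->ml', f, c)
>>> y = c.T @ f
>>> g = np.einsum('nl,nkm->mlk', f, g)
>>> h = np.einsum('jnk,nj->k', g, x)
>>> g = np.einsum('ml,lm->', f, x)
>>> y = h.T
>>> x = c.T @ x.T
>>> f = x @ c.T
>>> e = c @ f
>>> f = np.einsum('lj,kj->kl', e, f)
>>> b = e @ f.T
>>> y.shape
(19,)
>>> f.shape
(5, 19)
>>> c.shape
(19, 5)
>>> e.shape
(19, 19)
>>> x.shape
(5, 5)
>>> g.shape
()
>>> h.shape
(19,)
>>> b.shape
(19, 5)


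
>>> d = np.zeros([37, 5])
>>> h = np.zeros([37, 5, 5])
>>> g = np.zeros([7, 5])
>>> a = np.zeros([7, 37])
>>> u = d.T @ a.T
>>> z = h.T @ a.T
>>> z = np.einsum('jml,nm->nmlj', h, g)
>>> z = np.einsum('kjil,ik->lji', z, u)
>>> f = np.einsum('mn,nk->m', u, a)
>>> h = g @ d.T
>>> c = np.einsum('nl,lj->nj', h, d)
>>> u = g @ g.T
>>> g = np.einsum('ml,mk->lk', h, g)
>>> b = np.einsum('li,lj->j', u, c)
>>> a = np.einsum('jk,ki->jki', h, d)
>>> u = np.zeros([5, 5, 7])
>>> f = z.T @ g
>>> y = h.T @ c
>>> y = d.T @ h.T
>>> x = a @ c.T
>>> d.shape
(37, 5)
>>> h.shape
(7, 37)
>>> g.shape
(37, 5)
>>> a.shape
(7, 37, 5)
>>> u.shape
(5, 5, 7)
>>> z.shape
(37, 5, 5)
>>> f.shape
(5, 5, 5)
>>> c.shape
(7, 5)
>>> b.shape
(5,)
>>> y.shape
(5, 7)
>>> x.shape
(7, 37, 7)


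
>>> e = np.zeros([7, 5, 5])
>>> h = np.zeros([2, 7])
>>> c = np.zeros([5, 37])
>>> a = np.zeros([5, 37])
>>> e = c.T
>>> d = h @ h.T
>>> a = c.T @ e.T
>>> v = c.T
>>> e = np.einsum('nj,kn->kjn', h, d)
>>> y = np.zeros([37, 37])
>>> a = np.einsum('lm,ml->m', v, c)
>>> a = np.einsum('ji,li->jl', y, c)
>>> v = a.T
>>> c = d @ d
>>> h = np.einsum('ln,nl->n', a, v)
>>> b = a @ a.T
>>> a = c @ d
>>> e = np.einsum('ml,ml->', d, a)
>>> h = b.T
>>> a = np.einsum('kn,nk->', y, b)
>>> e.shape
()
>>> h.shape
(37, 37)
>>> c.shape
(2, 2)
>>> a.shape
()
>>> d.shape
(2, 2)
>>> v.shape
(5, 37)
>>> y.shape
(37, 37)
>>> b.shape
(37, 37)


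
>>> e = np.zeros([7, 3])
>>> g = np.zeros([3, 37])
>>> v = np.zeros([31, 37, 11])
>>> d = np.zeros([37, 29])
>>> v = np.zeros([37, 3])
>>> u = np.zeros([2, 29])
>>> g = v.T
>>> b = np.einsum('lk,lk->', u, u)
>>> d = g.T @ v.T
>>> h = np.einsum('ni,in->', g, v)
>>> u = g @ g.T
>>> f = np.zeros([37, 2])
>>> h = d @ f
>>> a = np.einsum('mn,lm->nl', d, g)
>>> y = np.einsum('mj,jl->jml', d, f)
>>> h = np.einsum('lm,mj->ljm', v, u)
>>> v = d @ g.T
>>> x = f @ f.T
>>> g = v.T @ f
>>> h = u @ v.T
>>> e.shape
(7, 3)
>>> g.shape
(3, 2)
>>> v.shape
(37, 3)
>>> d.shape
(37, 37)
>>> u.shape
(3, 3)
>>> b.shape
()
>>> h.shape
(3, 37)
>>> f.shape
(37, 2)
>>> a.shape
(37, 3)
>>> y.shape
(37, 37, 2)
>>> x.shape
(37, 37)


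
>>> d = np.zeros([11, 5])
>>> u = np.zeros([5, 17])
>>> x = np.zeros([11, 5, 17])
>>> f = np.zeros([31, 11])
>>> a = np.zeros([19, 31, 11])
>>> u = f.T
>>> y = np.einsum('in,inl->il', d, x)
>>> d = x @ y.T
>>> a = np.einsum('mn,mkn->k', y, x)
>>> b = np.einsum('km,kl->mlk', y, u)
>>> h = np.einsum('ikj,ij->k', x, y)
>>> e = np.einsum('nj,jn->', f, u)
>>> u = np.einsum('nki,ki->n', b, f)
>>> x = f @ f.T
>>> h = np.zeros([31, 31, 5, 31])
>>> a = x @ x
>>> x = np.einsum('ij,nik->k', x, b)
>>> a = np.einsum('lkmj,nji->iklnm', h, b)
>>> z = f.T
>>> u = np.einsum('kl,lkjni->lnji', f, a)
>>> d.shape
(11, 5, 11)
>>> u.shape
(11, 17, 31, 5)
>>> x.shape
(11,)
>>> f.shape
(31, 11)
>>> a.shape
(11, 31, 31, 17, 5)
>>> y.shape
(11, 17)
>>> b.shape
(17, 31, 11)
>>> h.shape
(31, 31, 5, 31)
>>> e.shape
()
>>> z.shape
(11, 31)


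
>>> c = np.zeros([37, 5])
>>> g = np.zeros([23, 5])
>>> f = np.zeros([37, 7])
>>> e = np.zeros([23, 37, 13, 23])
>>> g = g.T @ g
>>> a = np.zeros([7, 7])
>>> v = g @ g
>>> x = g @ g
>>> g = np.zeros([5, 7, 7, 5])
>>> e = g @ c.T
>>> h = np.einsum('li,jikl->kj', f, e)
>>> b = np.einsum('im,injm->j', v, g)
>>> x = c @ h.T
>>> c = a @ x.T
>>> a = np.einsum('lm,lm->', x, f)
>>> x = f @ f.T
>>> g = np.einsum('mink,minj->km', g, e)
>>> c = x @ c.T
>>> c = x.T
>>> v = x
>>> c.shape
(37, 37)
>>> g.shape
(5, 5)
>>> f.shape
(37, 7)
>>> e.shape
(5, 7, 7, 37)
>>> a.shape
()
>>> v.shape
(37, 37)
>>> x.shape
(37, 37)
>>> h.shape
(7, 5)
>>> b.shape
(7,)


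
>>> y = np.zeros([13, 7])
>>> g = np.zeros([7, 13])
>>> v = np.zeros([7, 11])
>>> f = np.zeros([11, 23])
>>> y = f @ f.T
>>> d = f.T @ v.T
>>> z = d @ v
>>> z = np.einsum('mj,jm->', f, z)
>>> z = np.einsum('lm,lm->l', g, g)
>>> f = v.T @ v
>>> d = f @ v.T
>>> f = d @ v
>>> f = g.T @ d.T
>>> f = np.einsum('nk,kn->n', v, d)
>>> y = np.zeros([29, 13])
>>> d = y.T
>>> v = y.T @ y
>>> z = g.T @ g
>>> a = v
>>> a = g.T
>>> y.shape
(29, 13)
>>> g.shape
(7, 13)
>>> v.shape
(13, 13)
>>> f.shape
(7,)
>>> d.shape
(13, 29)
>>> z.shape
(13, 13)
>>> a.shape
(13, 7)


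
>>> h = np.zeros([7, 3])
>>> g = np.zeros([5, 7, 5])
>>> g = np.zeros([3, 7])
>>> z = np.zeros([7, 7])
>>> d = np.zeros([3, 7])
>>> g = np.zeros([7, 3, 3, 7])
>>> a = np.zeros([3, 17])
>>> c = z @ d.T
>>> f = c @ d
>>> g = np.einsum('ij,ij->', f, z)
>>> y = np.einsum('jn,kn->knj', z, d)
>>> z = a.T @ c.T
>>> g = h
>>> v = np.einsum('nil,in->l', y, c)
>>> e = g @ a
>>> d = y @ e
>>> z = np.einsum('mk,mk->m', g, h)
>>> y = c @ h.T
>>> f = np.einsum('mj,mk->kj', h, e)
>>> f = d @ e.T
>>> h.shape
(7, 3)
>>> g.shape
(7, 3)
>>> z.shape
(7,)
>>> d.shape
(3, 7, 17)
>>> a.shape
(3, 17)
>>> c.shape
(7, 3)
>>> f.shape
(3, 7, 7)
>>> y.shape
(7, 7)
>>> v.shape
(7,)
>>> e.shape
(7, 17)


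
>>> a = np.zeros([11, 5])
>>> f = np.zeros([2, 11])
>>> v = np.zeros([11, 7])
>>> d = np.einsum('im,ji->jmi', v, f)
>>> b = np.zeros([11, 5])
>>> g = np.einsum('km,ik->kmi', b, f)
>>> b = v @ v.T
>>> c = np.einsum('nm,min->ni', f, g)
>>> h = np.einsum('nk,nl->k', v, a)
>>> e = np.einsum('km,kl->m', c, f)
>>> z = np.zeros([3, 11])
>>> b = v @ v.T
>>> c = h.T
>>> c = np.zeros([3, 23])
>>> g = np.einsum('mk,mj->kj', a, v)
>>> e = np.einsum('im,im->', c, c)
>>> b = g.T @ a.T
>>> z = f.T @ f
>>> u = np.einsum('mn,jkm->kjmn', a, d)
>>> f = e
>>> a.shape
(11, 5)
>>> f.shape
()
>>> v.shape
(11, 7)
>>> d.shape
(2, 7, 11)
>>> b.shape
(7, 11)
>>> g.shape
(5, 7)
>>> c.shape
(3, 23)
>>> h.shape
(7,)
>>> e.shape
()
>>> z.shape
(11, 11)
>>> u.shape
(7, 2, 11, 5)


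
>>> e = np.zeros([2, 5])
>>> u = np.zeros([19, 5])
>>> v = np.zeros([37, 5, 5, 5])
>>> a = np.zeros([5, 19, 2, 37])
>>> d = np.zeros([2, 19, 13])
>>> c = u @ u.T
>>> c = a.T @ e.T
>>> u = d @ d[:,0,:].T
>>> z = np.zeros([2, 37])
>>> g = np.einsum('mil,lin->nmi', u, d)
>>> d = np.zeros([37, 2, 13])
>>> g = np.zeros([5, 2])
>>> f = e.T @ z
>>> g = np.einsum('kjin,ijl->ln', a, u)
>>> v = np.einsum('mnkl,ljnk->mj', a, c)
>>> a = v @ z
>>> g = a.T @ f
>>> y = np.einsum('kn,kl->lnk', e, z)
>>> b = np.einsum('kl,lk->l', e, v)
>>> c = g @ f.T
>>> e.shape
(2, 5)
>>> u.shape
(2, 19, 2)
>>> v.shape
(5, 2)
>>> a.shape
(5, 37)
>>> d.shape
(37, 2, 13)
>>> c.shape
(37, 5)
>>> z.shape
(2, 37)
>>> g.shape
(37, 37)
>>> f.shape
(5, 37)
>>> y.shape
(37, 5, 2)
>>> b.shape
(5,)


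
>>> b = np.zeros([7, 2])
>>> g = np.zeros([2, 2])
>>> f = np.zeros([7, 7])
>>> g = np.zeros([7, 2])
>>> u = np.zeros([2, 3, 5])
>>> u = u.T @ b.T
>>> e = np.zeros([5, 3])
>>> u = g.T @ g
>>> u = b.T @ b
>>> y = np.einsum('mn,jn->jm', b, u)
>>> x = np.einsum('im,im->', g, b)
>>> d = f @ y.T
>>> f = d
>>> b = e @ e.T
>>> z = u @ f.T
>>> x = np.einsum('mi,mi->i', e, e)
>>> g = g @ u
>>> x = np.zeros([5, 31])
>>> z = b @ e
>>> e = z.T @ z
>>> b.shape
(5, 5)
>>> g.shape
(7, 2)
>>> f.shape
(7, 2)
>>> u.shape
(2, 2)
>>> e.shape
(3, 3)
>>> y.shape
(2, 7)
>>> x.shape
(5, 31)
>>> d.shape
(7, 2)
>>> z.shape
(5, 3)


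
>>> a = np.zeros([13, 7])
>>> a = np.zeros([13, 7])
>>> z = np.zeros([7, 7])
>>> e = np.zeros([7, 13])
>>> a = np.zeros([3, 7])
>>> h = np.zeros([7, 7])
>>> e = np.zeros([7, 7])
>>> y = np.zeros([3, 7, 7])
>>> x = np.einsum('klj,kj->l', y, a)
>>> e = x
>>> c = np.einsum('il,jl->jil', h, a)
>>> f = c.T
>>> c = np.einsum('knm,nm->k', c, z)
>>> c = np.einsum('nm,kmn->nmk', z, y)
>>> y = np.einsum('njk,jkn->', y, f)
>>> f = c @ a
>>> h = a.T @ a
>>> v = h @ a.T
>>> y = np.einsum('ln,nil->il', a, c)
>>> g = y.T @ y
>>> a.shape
(3, 7)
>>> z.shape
(7, 7)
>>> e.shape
(7,)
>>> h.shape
(7, 7)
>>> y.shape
(7, 3)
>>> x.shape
(7,)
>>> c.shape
(7, 7, 3)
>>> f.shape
(7, 7, 7)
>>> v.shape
(7, 3)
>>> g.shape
(3, 3)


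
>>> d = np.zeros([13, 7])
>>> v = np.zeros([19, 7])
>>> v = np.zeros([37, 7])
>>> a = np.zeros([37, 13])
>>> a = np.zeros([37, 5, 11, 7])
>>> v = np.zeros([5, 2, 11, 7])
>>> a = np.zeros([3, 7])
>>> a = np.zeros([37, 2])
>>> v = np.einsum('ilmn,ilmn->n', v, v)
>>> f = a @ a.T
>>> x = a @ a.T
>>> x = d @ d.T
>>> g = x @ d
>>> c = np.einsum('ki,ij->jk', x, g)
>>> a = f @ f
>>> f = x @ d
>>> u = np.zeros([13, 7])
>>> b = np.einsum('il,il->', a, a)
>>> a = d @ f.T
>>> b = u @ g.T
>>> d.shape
(13, 7)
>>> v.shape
(7,)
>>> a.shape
(13, 13)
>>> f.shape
(13, 7)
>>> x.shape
(13, 13)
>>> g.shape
(13, 7)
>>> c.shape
(7, 13)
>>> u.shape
(13, 7)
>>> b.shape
(13, 13)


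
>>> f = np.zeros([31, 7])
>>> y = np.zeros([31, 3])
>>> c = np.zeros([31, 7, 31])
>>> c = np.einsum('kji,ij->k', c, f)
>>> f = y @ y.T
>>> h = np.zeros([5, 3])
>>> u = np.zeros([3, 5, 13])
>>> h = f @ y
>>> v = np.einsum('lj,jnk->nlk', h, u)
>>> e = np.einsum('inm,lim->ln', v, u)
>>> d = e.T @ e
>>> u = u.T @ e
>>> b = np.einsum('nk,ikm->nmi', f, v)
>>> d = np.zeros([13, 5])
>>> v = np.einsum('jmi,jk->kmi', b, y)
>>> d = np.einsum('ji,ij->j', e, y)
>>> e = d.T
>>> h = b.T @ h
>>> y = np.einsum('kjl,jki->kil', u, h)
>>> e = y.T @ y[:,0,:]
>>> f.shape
(31, 31)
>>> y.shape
(13, 3, 31)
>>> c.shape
(31,)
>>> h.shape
(5, 13, 3)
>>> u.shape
(13, 5, 31)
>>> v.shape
(3, 13, 5)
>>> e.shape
(31, 3, 31)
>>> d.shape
(3,)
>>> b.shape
(31, 13, 5)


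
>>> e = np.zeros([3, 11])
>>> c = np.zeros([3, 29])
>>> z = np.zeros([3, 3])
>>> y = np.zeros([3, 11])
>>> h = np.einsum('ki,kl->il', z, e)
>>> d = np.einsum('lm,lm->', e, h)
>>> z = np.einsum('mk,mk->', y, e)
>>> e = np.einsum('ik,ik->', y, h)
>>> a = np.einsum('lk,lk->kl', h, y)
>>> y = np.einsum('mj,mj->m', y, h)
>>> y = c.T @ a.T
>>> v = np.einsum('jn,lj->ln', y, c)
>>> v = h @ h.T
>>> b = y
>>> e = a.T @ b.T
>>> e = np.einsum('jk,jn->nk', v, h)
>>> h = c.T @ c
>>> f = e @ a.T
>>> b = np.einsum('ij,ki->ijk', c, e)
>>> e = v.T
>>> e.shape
(3, 3)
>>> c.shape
(3, 29)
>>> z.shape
()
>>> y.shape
(29, 11)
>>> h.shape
(29, 29)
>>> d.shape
()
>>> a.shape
(11, 3)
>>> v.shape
(3, 3)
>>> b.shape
(3, 29, 11)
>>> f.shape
(11, 11)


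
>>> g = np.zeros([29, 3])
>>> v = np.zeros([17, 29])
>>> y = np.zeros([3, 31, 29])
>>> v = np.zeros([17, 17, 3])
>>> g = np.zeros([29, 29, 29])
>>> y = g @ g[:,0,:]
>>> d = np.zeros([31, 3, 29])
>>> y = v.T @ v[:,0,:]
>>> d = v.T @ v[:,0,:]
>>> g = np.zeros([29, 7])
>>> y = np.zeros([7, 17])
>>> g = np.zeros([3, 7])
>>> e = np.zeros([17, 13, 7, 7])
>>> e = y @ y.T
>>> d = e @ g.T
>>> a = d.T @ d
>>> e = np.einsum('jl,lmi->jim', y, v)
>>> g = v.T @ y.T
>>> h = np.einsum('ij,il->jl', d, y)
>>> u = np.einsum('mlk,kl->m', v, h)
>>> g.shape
(3, 17, 7)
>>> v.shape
(17, 17, 3)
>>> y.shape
(7, 17)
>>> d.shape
(7, 3)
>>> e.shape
(7, 3, 17)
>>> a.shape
(3, 3)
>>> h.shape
(3, 17)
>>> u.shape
(17,)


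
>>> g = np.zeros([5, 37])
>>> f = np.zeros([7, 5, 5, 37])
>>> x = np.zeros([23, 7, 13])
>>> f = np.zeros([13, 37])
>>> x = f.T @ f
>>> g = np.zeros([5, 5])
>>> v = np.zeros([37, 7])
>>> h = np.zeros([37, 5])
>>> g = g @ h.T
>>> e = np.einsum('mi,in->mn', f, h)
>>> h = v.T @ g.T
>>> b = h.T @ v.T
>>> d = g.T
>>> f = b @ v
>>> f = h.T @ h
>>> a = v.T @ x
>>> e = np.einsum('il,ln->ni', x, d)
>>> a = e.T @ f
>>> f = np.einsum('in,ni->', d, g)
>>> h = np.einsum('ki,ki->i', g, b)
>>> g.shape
(5, 37)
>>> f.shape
()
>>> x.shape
(37, 37)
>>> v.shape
(37, 7)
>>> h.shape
(37,)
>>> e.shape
(5, 37)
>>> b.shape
(5, 37)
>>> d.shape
(37, 5)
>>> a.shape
(37, 5)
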